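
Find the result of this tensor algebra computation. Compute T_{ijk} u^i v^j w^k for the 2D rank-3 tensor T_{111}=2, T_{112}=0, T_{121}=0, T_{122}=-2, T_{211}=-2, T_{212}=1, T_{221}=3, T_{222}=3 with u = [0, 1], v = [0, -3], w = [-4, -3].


S = sum over i,j,k of T_{ijk} u_i v_j w_k. Expanding all 8 terms:
T_{111}*u_1*v_1*w_1 = 2*0*0*-4 = 0  (running total: 0)
T_{112}*u_1*v_1*w_2 = 0*0*0*-3 = 0  (running total: 0)
T_{121}*u_1*v_2*w_1 = 0*0*-3*-4 = 0  (running total: 0)
T_{122}*u_1*v_2*w_2 = -2*0*-3*-3 = 0  (running total: 0)
T_{211}*u_2*v_1*w_1 = -2*1*0*-4 = 0  (running total: 0)
T_{212}*u_2*v_1*w_2 = 1*1*0*-3 = 0  (running total: 0)
T_{221}*u_2*v_2*w_1 = 3*1*-3*-4 = 36  (running total: 36)
T_{222}*u_2*v_2*w_2 = 3*1*-3*-3 = 27  (running total: 63)
S = 63

63


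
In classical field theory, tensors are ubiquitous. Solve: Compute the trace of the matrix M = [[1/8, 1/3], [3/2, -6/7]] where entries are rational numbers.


The trace is the sum of diagonal entries.
Diagonal: M[1,1] = 1/8, M[2,2] = -6/7
Tr(M) = 1/8 + -6/7
Computing step by step:
After adding M[1,1]: 1/8
After adding M[2,2]: -41/56
Tr(M) = -41/56

-41/56


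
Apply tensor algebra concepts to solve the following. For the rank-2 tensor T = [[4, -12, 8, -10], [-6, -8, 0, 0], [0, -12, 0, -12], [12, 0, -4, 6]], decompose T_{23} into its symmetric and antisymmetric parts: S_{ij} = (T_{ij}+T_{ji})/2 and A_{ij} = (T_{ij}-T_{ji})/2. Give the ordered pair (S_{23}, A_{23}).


T_{23} = 0
T_{32} = -12
S_{23} = (0 + -12)/2 = -12/2 = -6
A_{23} = (0 - -12)/2 = 12/2 = 6
Check: S + A = -6 + 6 = 0 = T_{23}.

(-6, 6)


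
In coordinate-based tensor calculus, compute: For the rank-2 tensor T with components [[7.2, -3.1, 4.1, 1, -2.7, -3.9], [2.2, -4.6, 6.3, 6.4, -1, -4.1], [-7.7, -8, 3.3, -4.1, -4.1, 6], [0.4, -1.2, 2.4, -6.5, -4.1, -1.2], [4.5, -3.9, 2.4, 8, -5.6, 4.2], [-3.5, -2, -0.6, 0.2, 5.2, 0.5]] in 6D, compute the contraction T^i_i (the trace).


The contraction (trace) of a rank-2 tensor is the sum of its diagonal elements.
Diagonal entries: A[1,1] = 7.2, A[2,2] = -4.6, A[3,3] = 3.3, A[4,4] = -6.5, A[5,5] = -5.6, A[6,6] = 0.5
Tr(A) = 7.2 + -4.6 + 3.3 + -6.5 + -5.6 + 0.5 = -5.7

-5.7


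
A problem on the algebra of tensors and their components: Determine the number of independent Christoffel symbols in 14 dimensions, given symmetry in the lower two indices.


Christoffel symbols Gamma^k_{ij} are symmetric in i,j, so there are d * d(d+1)/2 independent symbols.
d = 14
d(d+1)/2 = 14 * 15 / 2 = 105
Total = 14 * 105 = 1470

1470


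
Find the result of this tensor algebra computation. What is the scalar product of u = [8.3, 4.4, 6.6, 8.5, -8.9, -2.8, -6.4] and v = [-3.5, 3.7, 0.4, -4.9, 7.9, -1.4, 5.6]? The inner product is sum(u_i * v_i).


The inner product u . v = sum of u_i * v_i.
Term-by-term: 8.3 * -3.5, 4.4 * 3.7, 6.6 * 0.4, 8.5 * -4.9, -8.9 * 7.9, -2.8 * -1.4, -6.4 * 5.6
Products: -29.05, 16.28, 2.64, -41.65, -70.31, 3.92, -35.84
Sum = -29.05 + 16.28 + 2.64 + -41.65 + -70.31 + 3.92 + -35.84 = -154.01

-154.01


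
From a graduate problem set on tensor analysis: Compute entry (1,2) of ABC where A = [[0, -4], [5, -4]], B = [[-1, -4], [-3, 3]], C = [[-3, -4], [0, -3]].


(ABC)_{12} = sum_m (AB)_{1m} C_{m2}. First compute row 1 of AB.
(AB)_{11} = 0*-1 + -4*-3 = 12
(AB)_{12} = 0*-4 + -4*3 = -12
Now contract with column 2 of C:
(AB)_{11} * C_{12} = 12 * -4 = -48
(AB)_{12} * C_{22} = -12 * -3 = 36
(ABC)_{12} = -48 + 36 = -12

-12


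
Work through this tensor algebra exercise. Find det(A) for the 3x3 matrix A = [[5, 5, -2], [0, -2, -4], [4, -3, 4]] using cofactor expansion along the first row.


Expanding along the first row, det(A) = a11*M_11 - a12*M_12 + a13*M_13, where M_1j is the (1,j) minor.
Minor M_11 = -2*4 - -4*-3 = -20
Minor M_12 = 0*4 - -4*4 = 16
Minor M_13 = 0*-3 - -2*4 = 8
det = 5*(-20) - 5*(16) + -2*(8)
    = -100 - 80 + -16
    = -196

-196


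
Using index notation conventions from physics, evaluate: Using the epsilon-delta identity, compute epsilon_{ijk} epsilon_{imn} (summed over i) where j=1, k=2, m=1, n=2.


Using the identity: epsilon_{ijk} epsilon_{imn} = delta_{jm} delta_{kn} - delta_{jn} delta_{km}.
delta_{11} = 1
delta_{22} = 1
delta_{12} = 0
delta_{21} = 0
Result = 1 * 1 - 0 * 0 = 1 - 0 = 1

1


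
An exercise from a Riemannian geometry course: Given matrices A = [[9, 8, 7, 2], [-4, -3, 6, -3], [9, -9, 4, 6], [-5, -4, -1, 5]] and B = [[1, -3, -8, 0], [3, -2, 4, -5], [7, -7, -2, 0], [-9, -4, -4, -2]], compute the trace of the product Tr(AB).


Tr(AB) = sum_i (AB)_{ii} where (AB)_{ii} = sum_k A_{ik} B_{ki}.
(AB)_{11} = 9*1 + 8*3 + 7*7 + 2*-9 = 64
(AB)_{22} = -4*-3 + -3*-2 + 6*-7 + -3*-4 = -12
(AB)_{33} = 9*-8 + -9*4 + 4*-2 + 6*-4 = -140
(AB)_{44} = -5*0 + -4*-5 + -1*0 + 5*-2 = 10
Tr(AB) = 64 + -12 + -140 + 10 = -78

-78


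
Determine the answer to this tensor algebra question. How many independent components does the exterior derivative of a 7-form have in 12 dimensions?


The exterior derivative of a p-form is a (p+1)-form.
Its number of independent components is C(n, p+1).
n = 12, p+1 = 8
C(12, 8) = 495

495


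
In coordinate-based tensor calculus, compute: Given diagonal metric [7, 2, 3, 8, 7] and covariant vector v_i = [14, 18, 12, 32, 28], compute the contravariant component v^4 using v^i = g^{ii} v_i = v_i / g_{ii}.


To raise an index with a diagonal metric: v^i = v_i / g_{ii}.
For index 4: v_4 = 32, g_{44} = 8
v^4 = 32 / 8 = 4

4


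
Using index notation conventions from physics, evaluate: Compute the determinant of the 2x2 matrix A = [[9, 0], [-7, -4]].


For a 2x2 matrix [[a, b], [c, d]], det = a*d - b*c.
a = 9, b = 0, c = -7, d = -4
a*d = 9 * -4 = -36
b*c = 0 * -7 = 0
det = -36 - 0 = -36

-36


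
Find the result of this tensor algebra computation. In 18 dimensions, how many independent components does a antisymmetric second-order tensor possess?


A antisymmetric rank-2 tensor in d dimensions has d(d-1)/2 independent components.
d = 18
d(d-1)/2 = 18 * 17 / 2 = 306 / 2 = 153

153


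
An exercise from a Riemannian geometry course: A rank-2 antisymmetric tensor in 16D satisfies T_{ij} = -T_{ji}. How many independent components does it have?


An antisymmetric rank-2 tensor satisfies A_{ij} = -A_{ji}, so diagonal entries are zero.
The independent components are the upper-triangular entries: C(n, 2) = n(n-1)/2.
n = 16
C(16, 2) = 16 * 15 / 2 = 240 / 2 = 120

120


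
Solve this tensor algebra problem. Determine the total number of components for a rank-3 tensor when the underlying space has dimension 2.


The number of components of a rank-r tensor in d dimensions is d^r.
Here d = 2 and r = 3.
2^3 = 8

8


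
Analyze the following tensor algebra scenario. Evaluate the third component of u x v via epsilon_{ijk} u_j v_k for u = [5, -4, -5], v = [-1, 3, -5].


(u x v)_3 = sum_{j,k} epsilon_{3jk} u_j v_k. Only permutations of (1,2,3) contribute; the two non-zero terms are:
eps_{312} u_1 v_2 = 1 * 5 * 3 = 15
eps_{321} u_2 v_1 = -1 * -4 * -1 = -4
(u x v)_3 = 11

11


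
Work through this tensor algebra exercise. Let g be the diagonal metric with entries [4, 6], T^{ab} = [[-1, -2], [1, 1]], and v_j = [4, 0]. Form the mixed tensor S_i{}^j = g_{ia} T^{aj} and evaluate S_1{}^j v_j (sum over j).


Step 1: lower the first index. For a diagonal metric, g_{ia} T^{aj} = g_{ii} T^{ij} (no sum on i).
g_{11} = 4
S_1{}^1 = 4 * T^{11} = 4 * -1 = -4
S_1{}^2 = 4 * T^{12} = 4 * -2 = -8
Step 2: contract S_1{}^j with v_j.
S_1{}^1 * v_1 = -4 * 4 = -16
S_1{}^2 * v_2 = -8 * 0 = 0
Result = -16 + 0 = -16

-16


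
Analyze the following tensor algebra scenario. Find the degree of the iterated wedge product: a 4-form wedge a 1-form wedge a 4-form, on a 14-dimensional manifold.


The degree of a wedge product is the sum of the degrees of the individual forms.
Degrees: 4, 1, 4
Total degree = 4 + 1 + 4 = 9

9


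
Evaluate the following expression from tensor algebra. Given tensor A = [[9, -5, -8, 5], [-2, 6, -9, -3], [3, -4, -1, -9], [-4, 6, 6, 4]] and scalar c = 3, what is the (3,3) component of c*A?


Scalar multiplication: (cA)_{ij} = c * A_{ij}.
c = 3
A_{33} = -1
(cA)_{33} = 3 * -1 = -3

-3


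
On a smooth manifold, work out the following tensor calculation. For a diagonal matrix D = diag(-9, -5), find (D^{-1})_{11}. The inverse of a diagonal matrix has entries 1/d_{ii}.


For a diagonal matrix, the inverse has entries (D^{-1})_{ii} = 1/d_{ii}.
The diagonal entries are: d_{11} = -9, d_{22} = -5
We need (D^{-1})_{11} = 1/d_{11} = 1/-9 = -1/9

-1/9


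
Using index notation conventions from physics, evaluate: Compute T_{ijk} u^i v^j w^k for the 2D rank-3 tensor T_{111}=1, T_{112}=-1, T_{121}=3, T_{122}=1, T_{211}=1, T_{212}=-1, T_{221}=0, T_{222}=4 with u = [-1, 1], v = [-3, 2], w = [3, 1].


S = sum over i,j,k of T_{ijk} u_i v_j w_k. Expanding all 8 terms:
T_{111}*u_1*v_1*w_1 = 1*-1*-3*3 = 9  (running total: 9)
T_{112}*u_1*v_1*w_2 = -1*-1*-3*1 = -3  (running total: 6)
T_{121}*u_1*v_2*w_1 = 3*-1*2*3 = -18  (running total: -12)
T_{122}*u_1*v_2*w_2 = 1*-1*2*1 = -2  (running total: -14)
T_{211}*u_2*v_1*w_1 = 1*1*-3*3 = -9  (running total: -23)
T_{212}*u_2*v_1*w_2 = -1*1*-3*1 = 3  (running total: -20)
T_{221}*u_2*v_2*w_1 = 0*1*2*3 = 0  (running total: -20)
T_{222}*u_2*v_2*w_2 = 4*1*2*1 = 8  (running total: -12)
S = -12

-12


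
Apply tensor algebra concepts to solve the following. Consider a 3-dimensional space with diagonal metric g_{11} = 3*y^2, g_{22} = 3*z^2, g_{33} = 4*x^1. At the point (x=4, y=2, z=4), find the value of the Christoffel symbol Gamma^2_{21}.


For a diagonal metric, Gamma^k_{ij} = (1/2) g^{kk} (dg_{ik}/dx_j + dg_{jk}/dx_i - dg_{ij}/dx_k).
The metric is diagonal, so g_{ab} = 0 for a != b.
At the given point: g_{11} = 12, g_{22} = 48, g_{33} = 16
g^{22} = 1/48
dg_{22}/dx_1 = dg_{22}/dx_1 = 0
dg_{12}/dx_2 = 0 (off-diagonal)
dg_{21}/dx_2 = 0 (off-diagonal)
Numerator = 0 + 0 - 0 = 0
Gamma^2_{21} = 0 / (2 * 48) = 0

0


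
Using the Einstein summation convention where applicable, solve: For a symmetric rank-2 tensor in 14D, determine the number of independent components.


A symmetric rank-2 tensor in d dimensions has d(d+1)/2 independent components.
d = 14
d(d+1)/2 = 14 * 15 / 2 = 210 / 2 = 105

105


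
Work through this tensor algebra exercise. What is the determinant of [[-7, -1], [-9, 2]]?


For a 2x2 matrix [[a, b], [c, d]], det = a*d - b*c.
a = -7, b = -1, c = -9, d = 2
a*d = -7 * 2 = -14
b*c = -1 * -9 = 9
det = -14 - 9 = -23

-23


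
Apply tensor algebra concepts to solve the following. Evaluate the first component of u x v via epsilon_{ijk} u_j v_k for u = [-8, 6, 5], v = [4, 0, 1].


(u x v)_1 = sum_{j,k} epsilon_{1jk} u_j v_k. Only permutations of (1,2,3) contribute; the two non-zero terms are:
eps_{123} u_2 v_3 = 1 * 6 * 1 = 6
eps_{132} u_3 v_2 = -1 * 5 * 0 = 0
(u x v)_1 = 6

6


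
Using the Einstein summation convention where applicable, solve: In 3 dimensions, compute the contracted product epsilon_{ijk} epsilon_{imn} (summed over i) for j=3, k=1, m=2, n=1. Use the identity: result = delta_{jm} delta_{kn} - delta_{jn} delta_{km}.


Using the identity: epsilon_{ijk} epsilon_{imn} = delta_{jm} delta_{kn} - delta_{jn} delta_{km}.
delta_{32} = 0
delta_{11} = 1
delta_{31} = 0
delta_{12} = 0
Result = 0 * 1 - 0 * 0 = 0 - 0 = 0

0


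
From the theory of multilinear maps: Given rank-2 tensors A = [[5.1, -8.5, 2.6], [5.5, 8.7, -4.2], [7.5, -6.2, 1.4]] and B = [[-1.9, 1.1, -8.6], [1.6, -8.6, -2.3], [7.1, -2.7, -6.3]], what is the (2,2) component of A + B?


Tensor addition is component-wise: (A + B)_{ij} = A_{ij} + B_{ij}.
A_{22} = 8.7
B_{22} = -8.6
(A + B)_{22} = 8.7 + -8.6 = 0.1

0.1


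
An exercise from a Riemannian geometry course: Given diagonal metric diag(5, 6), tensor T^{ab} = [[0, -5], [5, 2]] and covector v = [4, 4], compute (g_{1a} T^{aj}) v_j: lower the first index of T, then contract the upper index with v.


Step 1: lower the first index. For a diagonal metric, g_{ia} T^{aj} = g_{ii} T^{ij} (no sum on i).
g_{11} = 5
S_1{}^1 = 5 * T^{11} = 5 * 0 = 0
S_1{}^2 = 5 * T^{12} = 5 * -5 = -25
Step 2: contract S_1{}^j with v_j.
S_1{}^1 * v_1 = 0 * 4 = 0
S_1{}^2 * v_2 = -25 * 4 = -100
Result = 0 + -100 = -100

-100


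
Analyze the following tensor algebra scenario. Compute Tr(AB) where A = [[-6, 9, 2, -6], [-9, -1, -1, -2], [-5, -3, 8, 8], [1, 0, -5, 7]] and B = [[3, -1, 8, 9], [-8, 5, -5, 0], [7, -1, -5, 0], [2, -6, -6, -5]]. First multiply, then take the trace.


Tr(AB) = sum_i (AB)_{ii} where (AB)_{ii} = sum_k A_{ik} B_{ki}.
(AB)_{11} = -6*3 + 9*-8 + 2*7 + -6*2 = -88
(AB)_{22} = -9*-1 + -1*5 + -1*-1 + -2*-6 = 17
(AB)_{33} = -5*8 + -3*-5 + 8*-5 + 8*-6 = -113
(AB)_{44} = 1*9 + 0*0 + -5*0 + 7*-5 = -26
Tr(AB) = -88 + 17 + -113 + -26 = -210

-210


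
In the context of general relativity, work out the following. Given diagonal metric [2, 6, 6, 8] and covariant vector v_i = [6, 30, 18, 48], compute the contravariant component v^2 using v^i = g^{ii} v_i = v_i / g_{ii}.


To raise an index with a diagonal metric: v^i = v_i / g_{ii}.
For index 2: v_2 = 30, g_{22} = 6
v^2 = 30 / 6 = 5

5


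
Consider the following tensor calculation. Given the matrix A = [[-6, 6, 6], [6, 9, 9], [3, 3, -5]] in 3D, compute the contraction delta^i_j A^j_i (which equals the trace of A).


The contraction (trace) of a rank-2 tensor is the sum of its diagonal elements.
Diagonal entries: A[1,1] = -6, A[2,2] = 9, A[3,3] = -5
Tr(A) = -6 + 9 + -5 = -2

-2


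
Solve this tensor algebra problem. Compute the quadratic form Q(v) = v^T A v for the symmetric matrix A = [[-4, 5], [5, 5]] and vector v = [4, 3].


First compute Av:
(Av)_1 = -4*4 + 5*3 = -1
(Av)_2 = 5*4 + 5*3 = 35
Av = [-1, 35]
Then v^T (Av) = 4*-1 + 3*35
= -4 + 105 = 101

101


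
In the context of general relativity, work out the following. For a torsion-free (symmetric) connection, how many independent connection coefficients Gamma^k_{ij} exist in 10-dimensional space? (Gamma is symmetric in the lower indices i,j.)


Christoffel symbols Gamma^k_{ij} are symmetric in i,j, so there are d * d(d+1)/2 independent symbols.
d = 10
d(d+1)/2 = 10 * 11 / 2 = 55
Total = 10 * 55 = 550

550


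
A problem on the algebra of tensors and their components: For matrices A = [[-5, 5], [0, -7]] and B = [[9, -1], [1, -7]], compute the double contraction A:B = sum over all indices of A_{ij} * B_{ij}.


A:B = sum over all i,j of A_{ij} * B_{ij}.
Row 1: -5*9=-45, 5*-1=-5 => row sum = -50
Row 2: 0*1=0, -7*-7=49 => row sum = 49
Total = -50 + 49 = -1

-1


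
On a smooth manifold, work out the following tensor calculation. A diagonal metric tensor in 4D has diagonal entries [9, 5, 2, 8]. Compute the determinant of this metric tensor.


For a diagonal metric, the determinant is the product of diagonal entries.
Diagonal entries: 9, 5, 2, 8
det(g) = 9 * 5 * 2 * 8 = 720

720


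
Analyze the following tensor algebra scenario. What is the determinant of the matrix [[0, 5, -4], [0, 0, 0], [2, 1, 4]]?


Expanding along the first row, det(A) = a11*M_11 - a12*M_12 + a13*M_13, where M_1j is the (1,j) minor.
Minor M_11 = 0*4 - 0*1 = 0
Minor M_12 = 0*4 - 0*2 = 0
Minor M_13 = 0*1 - 0*2 = 0
det = 0*(0) - 5*(0) + -4*(0)
    = 0 - 0 + 0
    = 0

0


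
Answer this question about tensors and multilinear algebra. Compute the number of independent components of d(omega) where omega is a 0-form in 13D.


The exterior derivative of a p-form is a (p+1)-form.
Its number of independent components is C(n, p+1).
n = 13, p+1 = 1
C(13, 1) = 13

13


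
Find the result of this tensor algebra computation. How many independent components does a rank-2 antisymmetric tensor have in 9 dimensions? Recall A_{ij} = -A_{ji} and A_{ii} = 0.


An antisymmetric rank-2 tensor satisfies A_{ij} = -A_{ji}, so diagonal entries are zero.
The independent components are the upper-triangular entries: C(n, 2) = n(n-1)/2.
n = 9
C(9, 2) = 9 * 8 / 2 = 72 / 2 = 36

36


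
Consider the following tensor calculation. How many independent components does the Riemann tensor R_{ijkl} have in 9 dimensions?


The Riemann tensor in d dimensions has d^2(d^2 - 1)/12 independent components.
d = 9, so d^2 = 81
d^2 - 1 = 80
d^2(d^2 - 1) = 81 * 80 = 6480
Divide by 12: 6480 / 12 = 540

540


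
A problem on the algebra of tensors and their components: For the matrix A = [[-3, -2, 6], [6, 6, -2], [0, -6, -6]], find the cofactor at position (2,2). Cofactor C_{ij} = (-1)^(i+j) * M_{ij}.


To find cofactor C_{22}, delete row 2 and column 2.
The resulting 2x2 submatrix is: [[-3, 6], [0, -6]]
Minor M_{22} = -3*-6 - 6*0
  = 18 - 0 = 18
Sign = (-1)^(2+2) = (-1)^4 = 1
Cofactor C_{22} = 1 * 18 = 18

18


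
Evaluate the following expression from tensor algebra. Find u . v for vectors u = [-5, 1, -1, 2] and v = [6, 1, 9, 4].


The inner product u . v = sum of u_i * v_i.
Term-by-term: -5 * 6, 1 * 1, -1 * 9, 2 * 4
Products: -30, 1, -9, 8
Sum = -30 + 1 + -9 + 8 = -30

-30


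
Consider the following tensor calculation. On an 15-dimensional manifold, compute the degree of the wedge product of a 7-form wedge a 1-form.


The degree of a wedge product is the sum of the degrees of the individual forms.
Degrees: 7, 1
Total degree = 7 + 1 = 8

8


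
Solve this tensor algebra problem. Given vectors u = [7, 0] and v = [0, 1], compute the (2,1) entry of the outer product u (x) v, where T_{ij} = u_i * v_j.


The outer product entry T_{ij} = u_i * v_j.
We need i=2, j=1.
u_2 = 0, v_1 = 0
T_{2,1} = 0 * 0 = 0

0


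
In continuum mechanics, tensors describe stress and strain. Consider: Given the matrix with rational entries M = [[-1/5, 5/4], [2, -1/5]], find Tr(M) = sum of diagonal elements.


The trace is the sum of diagonal entries.
Diagonal: M[1,1] = -1/5, M[2,2] = -1/5
Tr(M) = -1/5 + -1/5
Computing step by step:
After adding M[1,1]: -1/5
After adding M[2,2]: -2/5
Tr(M) = -2/5

-2/5


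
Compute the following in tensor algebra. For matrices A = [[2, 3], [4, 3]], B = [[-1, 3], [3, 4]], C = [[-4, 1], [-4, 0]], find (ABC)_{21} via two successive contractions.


(ABC)_{21} = sum_m (AB)_{2m} C_{m1}. First compute row 2 of AB.
(AB)_{21} = 4*-1 + 3*3 = 5
(AB)_{22} = 4*3 + 3*4 = 24
Now contract with column 1 of C:
(AB)_{21} * C_{11} = 5 * -4 = -20
(AB)_{22} * C_{21} = 24 * -4 = -96
(ABC)_{21} = -20 + -96 = -116

-116


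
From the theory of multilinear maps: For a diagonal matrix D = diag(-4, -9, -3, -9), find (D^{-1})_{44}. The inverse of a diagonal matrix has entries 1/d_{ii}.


For a diagonal matrix, the inverse has entries (D^{-1})_{ii} = 1/d_{ii}.
The diagonal entries are: d_{11} = -4, d_{22} = -9, d_{33} = -3, d_{44} = -9
We need (D^{-1})_{44} = 1/d_{44} = 1/-9 = -1/9

-1/9


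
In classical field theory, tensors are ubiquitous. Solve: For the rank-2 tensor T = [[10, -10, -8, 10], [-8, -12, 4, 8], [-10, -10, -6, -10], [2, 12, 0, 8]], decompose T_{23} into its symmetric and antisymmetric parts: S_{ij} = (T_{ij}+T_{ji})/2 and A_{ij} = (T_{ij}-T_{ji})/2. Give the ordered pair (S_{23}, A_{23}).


T_{23} = 4
T_{32} = -10
S_{23} = (4 + -10)/2 = -6/2 = -3
A_{23} = (4 - -10)/2 = 14/2 = 7
Check: S + A = -3 + 7 = 4 = T_{23}.

(-3, 7)


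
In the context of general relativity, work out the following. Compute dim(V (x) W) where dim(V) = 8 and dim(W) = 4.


The dimension of a tensor product is the product of dimensions.
dim(V) = 8, dim(W) = 4
dim(V (x) W) = 8 * 4 = 32

32


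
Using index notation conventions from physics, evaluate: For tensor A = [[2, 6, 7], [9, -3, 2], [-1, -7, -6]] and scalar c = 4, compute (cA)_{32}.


Scalar multiplication: (cA)_{ij} = c * A_{ij}.
c = 4
A_{32} = -7
(cA)_{32} = 4 * -7 = -28

-28


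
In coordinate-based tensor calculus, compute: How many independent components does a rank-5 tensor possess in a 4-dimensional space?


The number of components of a rank-r tensor in d dimensions is d^r.
Here d = 4 and r = 5.
4^5 = 1024

1024


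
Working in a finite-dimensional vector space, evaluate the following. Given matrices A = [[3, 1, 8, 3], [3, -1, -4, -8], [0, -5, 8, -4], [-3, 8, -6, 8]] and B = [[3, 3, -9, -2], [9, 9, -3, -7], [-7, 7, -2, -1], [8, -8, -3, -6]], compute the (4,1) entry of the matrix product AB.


(AB)_{ij} = sum_k A_{ik} B_{kj}.
For i=4, j=1:
A_{41} * B_{11} = -3 * 3 = -9
A_{42} * B_{21} = 8 * 9 = 72
A_{43} * B_{31} = -6 * -7 = 42
A_{44} * B_{41} = 8 * 8 = 64
Sum = -9 + 72 + 42 + 64 = 169

169


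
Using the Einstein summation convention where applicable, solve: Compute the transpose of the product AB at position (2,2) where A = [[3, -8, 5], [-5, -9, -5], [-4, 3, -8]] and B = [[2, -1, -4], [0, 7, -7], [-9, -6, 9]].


(AB)^T_{ij} = (AB)_{ji} = sum_k A_{jk} B_{ki}.
For i=2, j=2 we need (AB)_{22}:
A_{21} * B_{12} = -5 * -1 = 5
A_{22} * B_{22} = -9 * 7 = -63
A_{23} * B_{32} = -5 * -6 = 30
Sum = 5 + -63 + 30 = -28

-28


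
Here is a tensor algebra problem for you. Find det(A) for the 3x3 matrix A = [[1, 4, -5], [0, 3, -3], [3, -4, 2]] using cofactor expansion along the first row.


Expanding along the first row, det(A) = a11*M_11 - a12*M_12 + a13*M_13, where M_1j is the (1,j) minor.
Minor M_11 = 3*2 - -3*-4 = -6
Minor M_12 = 0*2 - -3*3 = 9
Minor M_13 = 0*-4 - 3*3 = -9
det = 1*(-6) - 4*(9) + -5*(-9)
    = -6 - 36 + 45
    = 3

3


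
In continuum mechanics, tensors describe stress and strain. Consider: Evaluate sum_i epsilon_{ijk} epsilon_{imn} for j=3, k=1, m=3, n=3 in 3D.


Using the identity: epsilon_{ijk} epsilon_{imn} = delta_{jm} delta_{kn} - delta_{jn} delta_{km}.
delta_{33} = 1
delta_{13} = 0
delta_{33} = 1
delta_{13} = 0
Result = 1 * 0 - 1 * 0 = 0 - 0 = 0

0


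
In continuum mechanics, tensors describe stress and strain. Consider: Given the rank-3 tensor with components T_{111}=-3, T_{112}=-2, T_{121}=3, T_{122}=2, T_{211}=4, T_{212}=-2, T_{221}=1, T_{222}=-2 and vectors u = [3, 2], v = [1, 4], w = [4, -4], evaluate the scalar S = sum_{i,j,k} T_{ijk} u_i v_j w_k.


S = sum over i,j,k of T_{ijk} u_i v_j w_k. Expanding all 8 terms:
T_{111}*u_1*v_1*w_1 = -3*3*1*4 = -36  (running total: -36)
T_{112}*u_1*v_1*w_2 = -2*3*1*-4 = 24  (running total: -12)
T_{121}*u_1*v_2*w_1 = 3*3*4*4 = 144  (running total: 132)
T_{122}*u_1*v_2*w_2 = 2*3*4*-4 = -96  (running total: 36)
T_{211}*u_2*v_1*w_1 = 4*2*1*4 = 32  (running total: 68)
T_{212}*u_2*v_1*w_2 = -2*2*1*-4 = 16  (running total: 84)
T_{221}*u_2*v_2*w_1 = 1*2*4*4 = 32  (running total: 116)
T_{222}*u_2*v_2*w_2 = -2*2*4*-4 = 64  (running total: 180)
S = 180

180


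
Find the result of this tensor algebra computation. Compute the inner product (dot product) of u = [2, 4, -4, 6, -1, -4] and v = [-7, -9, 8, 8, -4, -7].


The inner product u . v = sum of u_i * v_i.
Term-by-term: 2 * -7, 4 * -9, -4 * 8, 6 * 8, -1 * -4, -4 * -7
Products: -14, -36, -32, 48, 4, 28
Sum = -14 + -36 + -32 + 48 + 4 + 28 = -2

-2


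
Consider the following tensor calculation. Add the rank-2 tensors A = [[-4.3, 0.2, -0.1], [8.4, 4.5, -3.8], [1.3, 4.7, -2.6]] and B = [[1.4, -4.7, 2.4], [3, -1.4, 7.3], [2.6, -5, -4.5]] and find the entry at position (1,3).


Tensor addition is component-wise: (A + B)_{ij} = A_{ij} + B_{ij}.
A_{13} = -0.1
B_{13} = 2.4
(A + B)_{13} = -0.1 + 2.4 = 2.3

2.3


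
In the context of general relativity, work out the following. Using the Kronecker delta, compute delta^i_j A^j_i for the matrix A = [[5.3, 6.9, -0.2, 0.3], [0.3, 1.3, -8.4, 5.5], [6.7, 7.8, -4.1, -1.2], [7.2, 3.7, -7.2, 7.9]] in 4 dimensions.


The contraction (trace) of a rank-2 tensor is the sum of its diagonal elements.
Diagonal entries: A[1,1] = 5.3, A[2,2] = 1.3, A[3,3] = -4.1, A[4,4] = 7.9
Tr(A) = 5.3 + 1.3 + -4.1 + 7.9 = 10.4

10.4


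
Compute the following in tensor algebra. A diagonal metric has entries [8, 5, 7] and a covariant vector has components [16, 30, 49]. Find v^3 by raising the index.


To raise an index with a diagonal metric: v^i = v_i / g_{ii}.
For index 3: v_3 = 49, g_{33} = 7
v^3 = 49 / 7 = 7

7


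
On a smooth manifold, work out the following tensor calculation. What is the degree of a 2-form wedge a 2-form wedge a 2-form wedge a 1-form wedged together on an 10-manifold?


The degree of a wedge product is the sum of the degrees of the individual forms.
Degrees: 2, 2, 2, 1
Total degree = 2 + 2 + 2 + 1 = 7

7


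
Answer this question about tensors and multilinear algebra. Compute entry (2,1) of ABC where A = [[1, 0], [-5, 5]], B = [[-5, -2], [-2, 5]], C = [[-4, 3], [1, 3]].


(ABC)_{21} = sum_m (AB)_{2m} C_{m1}. First compute row 2 of AB.
(AB)_{21} = -5*-5 + 5*-2 = 15
(AB)_{22} = -5*-2 + 5*5 = 35
Now contract with column 1 of C:
(AB)_{21} * C_{11} = 15 * -4 = -60
(AB)_{22} * C_{21} = 35 * 1 = 35
(ABC)_{21} = -60 + 35 = -25

-25


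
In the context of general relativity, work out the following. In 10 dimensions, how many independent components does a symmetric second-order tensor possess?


A symmetric rank-2 tensor in d dimensions has d(d+1)/2 independent components.
d = 10
d(d+1)/2 = 10 * 11 / 2 = 110 / 2 = 55

55


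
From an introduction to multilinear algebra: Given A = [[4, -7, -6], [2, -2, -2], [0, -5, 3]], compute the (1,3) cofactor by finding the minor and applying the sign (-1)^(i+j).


To find cofactor C_{13}, delete row 1 and column 3.
The resulting 2x2 submatrix is: [[2, -2], [0, -5]]
Minor M_{13} = 2*-5 - -2*0
  = -10 - 0 = -10
Sign = (-1)^(1+3) = (-1)^4 = 1
Cofactor C_{13} = 1 * -10 = -10

-10


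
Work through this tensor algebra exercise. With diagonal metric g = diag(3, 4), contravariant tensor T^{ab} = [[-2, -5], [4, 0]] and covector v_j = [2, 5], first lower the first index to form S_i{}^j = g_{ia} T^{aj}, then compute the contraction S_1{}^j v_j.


Step 1: lower the first index. For a diagonal metric, g_{ia} T^{aj} = g_{ii} T^{ij} (no sum on i).
g_{11} = 3
S_1{}^1 = 3 * T^{11} = 3 * -2 = -6
S_1{}^2 = 3 * T^{12} = 3 * -5 = -15
Step 2: contract S_1{}^j with v_j.
S_1{}^1 * v_1 = -6 * 2 = -12
S_1{}^2 * v_2 = -15 * 5 = -75
Result = -12 + -75 = -87

-87


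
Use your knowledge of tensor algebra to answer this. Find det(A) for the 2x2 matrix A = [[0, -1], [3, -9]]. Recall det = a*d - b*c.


For a 2x2 matrix [[a, b], [c, d]], det = a*d - b*c.
a = 0, b = -1, c = 3, d = -9
a*d = 0 * -9 = 0
b*c = -1 * 3 = -3
det = 0 - -3 = 3

3


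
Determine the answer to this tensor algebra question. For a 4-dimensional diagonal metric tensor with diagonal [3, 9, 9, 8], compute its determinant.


For a diagonal metric, the determinant is the product of diagonal entries.
Diagonal entries: 3, 9, 9, 8
det(g) = 3 * 9 * 9 * 8 = 1944

1944


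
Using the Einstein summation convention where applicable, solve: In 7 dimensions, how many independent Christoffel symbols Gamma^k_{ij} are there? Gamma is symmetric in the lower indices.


Christoffel symbols Gamma^k_{ij} are symmetric in i,j, so there are d * d(d+1)/2 independent symbols.
d = 7
d(d+1)/2 = 7 * 8 / 2 = 28
Total = 7 * 28 = 196

196


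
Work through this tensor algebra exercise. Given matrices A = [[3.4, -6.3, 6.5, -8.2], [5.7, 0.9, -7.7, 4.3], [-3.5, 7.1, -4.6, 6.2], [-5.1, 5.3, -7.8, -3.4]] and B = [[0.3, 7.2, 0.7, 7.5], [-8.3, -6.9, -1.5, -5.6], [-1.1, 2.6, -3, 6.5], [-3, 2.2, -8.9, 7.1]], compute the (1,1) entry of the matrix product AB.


(AB)_{ij} = sum_k A_{ik} B_{kj}.
For i=1, j=1:
A_{11} * B_{11} = 3.4 * 0.3 = 1.02
A_{12} * B_{21} = -6.3 * -8.3 = 52.29
A_{13} * B_{31} = 6.5 * -1.1 = -7.15
A_{14} * B_{41} = -8.2 * -3 = 24.6
Sum = 1.02 + 52.29 + -7.15 + 24.6 = 70.76

70.76


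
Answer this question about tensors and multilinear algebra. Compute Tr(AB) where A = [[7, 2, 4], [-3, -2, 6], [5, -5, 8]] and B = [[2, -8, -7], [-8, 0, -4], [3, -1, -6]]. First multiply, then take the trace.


Tr(AB) = sum_i (AB)_{ii} where (AB)_{ii} = sum_k A_{ik} B_{ki}.
(AB)_{11} = 7*2 + 2*-8 + 4*3 = 10
(AB)_{22} = -3*-8 + -2*0 + 6*-1 = 18
(AB)_{33} = 5*-7 + -5*-4 + 8*-6 = -63
Tr(AB) = 10 + 18 + -63 = -35

-35


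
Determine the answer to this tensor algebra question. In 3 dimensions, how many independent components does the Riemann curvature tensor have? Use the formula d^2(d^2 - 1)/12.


The Riemann tensor in d dimensions has d^2(d^2 - 1)/12 independent components.
d = 3, so d^2 = 9
d^2 - 1 = 8
d^2(d^2 - 1) = 9 * 8 = 72
Divide by 12: 72 / 12 = 6

6


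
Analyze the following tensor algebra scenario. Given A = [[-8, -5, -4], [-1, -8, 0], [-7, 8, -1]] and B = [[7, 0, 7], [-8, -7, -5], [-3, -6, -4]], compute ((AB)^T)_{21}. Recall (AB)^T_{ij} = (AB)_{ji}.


(AB)^T_{ij} = (AB)_{ji} = sum_k A_{jk} B_{ki}.
For i=2, j=1 we need (AB)_{12}:
A_{11} * B_{12} = -8 * 0 = 0
A_{12} * B_{22} = -5 * -7 = 35
A_{13} * B_{32} = -4 * -6 = 24
Sum = 0 + 35 + 24 = 59

59


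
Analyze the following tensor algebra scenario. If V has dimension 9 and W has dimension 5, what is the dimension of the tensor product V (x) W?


The dimension of a tensor product is the product of dimensions.
dim(V) = 9, dim(W) = 5
dim(V (x) W) = 9 * 5 = 45

45


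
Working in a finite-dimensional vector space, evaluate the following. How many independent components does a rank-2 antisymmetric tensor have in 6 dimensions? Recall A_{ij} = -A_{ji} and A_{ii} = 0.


An antisymmetric rank-2 tensor satisfies A_{ij} = -A_{ji}, so diagonal entries are zero.
The independent components are the upper-triangular entries: C(n, 2) = n(n-1)/2.
n = 6
C(6, 2) = 6 * 5 / 2 = 30 / 2 = 15

15


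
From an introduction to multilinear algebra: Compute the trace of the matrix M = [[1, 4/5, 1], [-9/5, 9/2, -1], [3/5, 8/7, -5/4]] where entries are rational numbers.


The trace is the sum of diagonal entries.
Diagonal: M[1,1] = 1, M[2,2] = 9/2, M[3,3] = -5/4
Tr(M) = 1 + 9/2 + -5/4
Computing step by step:
After adding M[1,1]: 1
After adding M[2,2]: 11/2
After adding M[3,3]: 17/4
Tr(M) = 17/4

17/4


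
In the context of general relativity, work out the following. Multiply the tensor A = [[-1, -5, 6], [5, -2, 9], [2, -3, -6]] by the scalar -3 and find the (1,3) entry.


Scalar multiplication: (cA)_{ij} = c * A_{ij}.
c = -3
A_{13} = 6
(cA)_{13} = -3 * 6 = -18

-18


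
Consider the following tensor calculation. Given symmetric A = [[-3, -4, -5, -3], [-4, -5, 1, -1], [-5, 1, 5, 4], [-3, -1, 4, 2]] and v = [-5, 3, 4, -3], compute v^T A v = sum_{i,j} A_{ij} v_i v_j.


First compute Av:
(Av)_1 = -3*-5 + -4*3 + -5*4 + -3*-3 = -8
(Av)_2 = -4*-5 + -5*3 + 1*4 + -1*-3 = 12
(Av)_3 = -5*-5 + 1*3 + 5*4 + 4*-3 = 36
(Av)_4 = -3*-5 + -1*3 + 4*4 + 2*-3 = 22
Av = [-8, 12, 36, 22]
Then v^T (Av) = -5*-8 + 3*12 + 4*36 + -3*22
= 40 + 36 + 144 + -66 = 154

154


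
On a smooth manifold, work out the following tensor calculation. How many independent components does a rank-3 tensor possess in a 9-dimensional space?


The number of components of a rank-r tensor in d dimensions is d^r.
Here d = 9 and r = 3.
9^3 = 729

729


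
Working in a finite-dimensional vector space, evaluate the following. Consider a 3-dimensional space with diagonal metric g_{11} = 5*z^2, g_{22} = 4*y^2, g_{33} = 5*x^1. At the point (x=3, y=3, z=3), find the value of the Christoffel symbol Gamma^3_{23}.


For a diagonal metric, Gamma^k_{ij} = (1/2) g^{kk} (dg_{ik}/dx_j + dg_{jk}/dx_i - dg_{ij}/dx_k).
The metric is diagonal, so g_{ab} = 0 for a != b.
At the given point: g_{11} = 45, g_{22} = 36, g_{33} = 15
g^{33} = 1/15
dg_{23}/dx_3 = 0 (off-diagonal)
dg_{33}/dx_2 = dg_{33}/dx_2 = 0
dg_{23}/dx_3 = 0 (off-diagonal)
Numerator = 0 + 0 - 0 = 0
Gamma^3_{23} = 0 / (2 * 15) = 0

0


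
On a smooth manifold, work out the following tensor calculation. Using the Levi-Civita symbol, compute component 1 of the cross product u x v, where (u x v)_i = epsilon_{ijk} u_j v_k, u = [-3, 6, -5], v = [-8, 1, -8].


(u x v)_1 = sum_{j,k} epsilon_{1jk} u_j v_k. Only permutations of (1,2,3) contribute; the two non-zero terms are:
eps_{123} u_2 v_3 = 1 * 6 * -8 = -48
eps_{132} u_3 v_2 = -1 * -5 * 1 = 5
(u x v)_1 = -43

-43


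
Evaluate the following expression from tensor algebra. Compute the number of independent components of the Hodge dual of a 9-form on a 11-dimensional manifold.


The Hodge dual of a p-form on an n-dimensional manifold is an (n-p)-form.
n = 11, p = 9, so dual degree = 11 - 9 = 2
The number of components is C(n, n-p) = C(11, 2) = 55

55


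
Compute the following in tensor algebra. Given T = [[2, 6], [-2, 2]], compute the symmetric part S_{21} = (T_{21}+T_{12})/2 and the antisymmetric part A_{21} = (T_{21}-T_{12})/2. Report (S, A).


T_{21} = -2
T_{12} = 6
S_{21} = (-2 + 6)/2 = 4/2 = 2
A_{21} = (-2 - 6)/2 = -8/2 = -4
Check: S + A = 2 + -4 = -2 = T_{21}.

(2, -4)


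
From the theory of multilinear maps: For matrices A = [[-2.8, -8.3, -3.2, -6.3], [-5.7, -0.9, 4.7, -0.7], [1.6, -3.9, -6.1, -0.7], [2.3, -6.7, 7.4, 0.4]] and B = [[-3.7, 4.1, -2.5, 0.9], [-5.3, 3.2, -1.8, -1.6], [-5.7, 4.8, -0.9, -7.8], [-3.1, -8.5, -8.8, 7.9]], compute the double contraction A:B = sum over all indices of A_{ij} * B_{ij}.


A:B = sum over all i,j of A_{ij} * B_{ij}.
Row 1: -2.8*-3.7=10.36, -8.3*4.1=-34.03, -3.2*-2.5=8, -6.3*0.9=-5.67 => row sum = -21.34
Row 2: -5.7*-5.3=30.21, -0.9*3.2=-2.88, 4.7*-1.8=-8.46, -0.7*-1.6=1.12 => row sum = 19.99
Row 3: 1.6*-5.7=-9.12, -3.9*4.8=-18.72, -6.1*-0.9=5.49, -0.7*-7.8=5.46 => row sum = -16.89
Row 4: 2.3*-3.1=-7.13, -6.7*-8.5=56.95, 7.4*-8.8=-65.12, 0.4*7.9=3.16 => row sum = -12.14
Total = -21.34 + 19.99 + -16.89 + -12.14 = -30.38

-30.38


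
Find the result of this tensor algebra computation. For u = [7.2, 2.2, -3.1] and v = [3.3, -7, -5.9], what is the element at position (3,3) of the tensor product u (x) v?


The outer product entry T_{ij} = u_i * v_j.
We need i=3, j=3.
u_3 = -3.1, v_3 = -5.9
T_{3,3} = -3.1 * -5.9 = 18.29

18.29


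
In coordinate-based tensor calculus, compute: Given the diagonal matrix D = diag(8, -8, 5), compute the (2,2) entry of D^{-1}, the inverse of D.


For a diagonal matrix, the inverse has entries (D^{-1})_{ii} = 1/d_{ii}.
The diagonal entries are: d_{11} = 8, d_{22} = -8, d_{33} = 5
We need (D^{-1})_{22} = 1/d_{22} = 1/-8 = -1/8

-1/8


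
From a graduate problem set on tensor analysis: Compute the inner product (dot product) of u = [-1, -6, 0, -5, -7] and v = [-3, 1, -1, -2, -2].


The inner product u . v = sum of u_i * v_i.
Term-by-term: -1 * -3, -6 * 1, 0 * -1, -5 * -2, -7 * -2
Products: 3, -6, 0, 10, 14
Sum = 3 + -6 + 0 + 10 + 14 = 21

21


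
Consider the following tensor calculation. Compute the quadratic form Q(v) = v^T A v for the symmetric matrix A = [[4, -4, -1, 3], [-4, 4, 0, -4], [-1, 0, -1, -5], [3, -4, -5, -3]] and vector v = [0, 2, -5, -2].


First compute Av:
(Av)_1 = 4*0 + -4*2 + -1*-5 + 3*-2 = -9
(Av)_2 = -4*0 + 4*2 + 0*-5 + -4*-2 = 16
(Av)_3 = -1*0 + 0*2 + -1*-5 + -5*-2 = 15
(Av)_4 = 3*0 + -4*2 + -5*-5 + -3*-2 = 23
Av = [-9, 16, 15, 23]
Then v^T (Av) = 0*-9 + 2*16 + -5*15 + -2*23
= 0 + 32 + -75 + -46 = -89

-89


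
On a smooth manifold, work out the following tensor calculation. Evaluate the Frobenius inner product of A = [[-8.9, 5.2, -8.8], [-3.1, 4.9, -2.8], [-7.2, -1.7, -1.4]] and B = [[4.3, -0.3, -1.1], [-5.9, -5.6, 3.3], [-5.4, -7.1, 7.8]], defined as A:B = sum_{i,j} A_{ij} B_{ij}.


A:B = sum over all i,j of A_{ij} * B_{ij}.
Row 1: -8.9*4.3=-38.27, 5.2*-0.3=-1.56, -8.8*-1.1=9.68 => row sum = -30.15
Row 2: -3.1*-5.9=18.29, 4.9*-5.6=-27.44, -2.8*3.3=-9.24 => row sum = -18.39
Row 3: -7.2*-5.4=38.88, -1.7*-7.1=12.07, -1.4*7.8=-10.92 => row sum = 40.03
Total = -30.15 + -18.39 + 40.03 = -8.51

-8.51


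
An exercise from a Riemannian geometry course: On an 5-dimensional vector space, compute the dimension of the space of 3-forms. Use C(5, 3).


The dimension of the space of p-forms on an n-dimensional space is C(n, p).
n = 5, p = 3
C(5, 3) = 5! / (3! * 2!) = 10

10


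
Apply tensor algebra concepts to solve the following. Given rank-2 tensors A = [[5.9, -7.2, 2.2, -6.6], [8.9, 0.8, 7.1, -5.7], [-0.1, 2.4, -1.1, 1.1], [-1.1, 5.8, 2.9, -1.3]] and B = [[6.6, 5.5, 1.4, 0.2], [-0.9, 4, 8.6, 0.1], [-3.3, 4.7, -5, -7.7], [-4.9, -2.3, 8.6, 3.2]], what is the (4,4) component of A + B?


Tensor addition is component-wise: (A + B)_{ij} = A_{ij} + B_{ij}.
A_{44} = -1.3
B_{44} = 3.2
(A + B)_{44} = -1.3 + 3.2 = 1.9

1.9


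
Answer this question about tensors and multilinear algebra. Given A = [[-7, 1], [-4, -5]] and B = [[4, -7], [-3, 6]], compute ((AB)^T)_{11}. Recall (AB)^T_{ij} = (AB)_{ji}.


(AB)^T_{ij} = (AB)_{ji} = sum_k A_{jk} B_{ki}.
For i=1, j=1 we need (AB)_{11}:
A_{11} * B_{11} = -7 * 4 = -28
A_{12} * B_{21} = 1 * -3 = -3
Sum = -28 + -3 = -31

-31


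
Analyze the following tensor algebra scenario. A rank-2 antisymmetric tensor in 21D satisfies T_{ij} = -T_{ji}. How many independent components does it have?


An antisymmetric rank-2 tensor satisfies A_{ij} = -A_{ji}, so diagonal entries are zero.
The independent components are the upper-triangular entries: C(n, 2) = n(n-1)/2.
n = 21
C(21, 2) = 21 * 20 / 2 = 420 / 2 = 210

210


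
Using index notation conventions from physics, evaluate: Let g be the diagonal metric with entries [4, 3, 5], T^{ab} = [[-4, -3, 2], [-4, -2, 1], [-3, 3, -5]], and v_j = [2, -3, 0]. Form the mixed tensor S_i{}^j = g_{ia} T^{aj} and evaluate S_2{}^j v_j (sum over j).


Step 1: lower the first index. For a diagonal metric, g_{ia} T^{aj} = g_{ii} T^{ij} (no sum on i).
g_{22} = 3
S_2{}^1 = 3 * T^{21} = 3 * -4 = -12
S_2{}^2 = 3 * T^{22} = 3 * -2 = -6
S_2{}^3 = 3 * T^{23} = 3 * 1 = 3
Step 2: contract S_2{}^j with v_j.
S_2{}^1 * v_1 = -12 * 2 = -24
S_2{}^2 * v_2 = -6 * -3 = 18
S_2{}^3 * v_3 = 3 * 0 = 0
Result = -24 + 18 + 0 = -6

-6


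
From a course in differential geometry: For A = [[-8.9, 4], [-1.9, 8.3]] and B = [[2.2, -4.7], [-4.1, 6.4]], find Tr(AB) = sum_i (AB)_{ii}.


Tr(AB) = sum_i (AB)_{ii} where (AB)_{ii} = sum_k A_{ik} B_{ki}.
(AB)_{11} = -8.9*2.2 + 4*-4.1 = -35.98
(AB)_{22} = -1.9*-4.7 + 8.3*6.4 = 62.05
Tr(AB) = -35.98 + 62.05 = 26.07

26.07


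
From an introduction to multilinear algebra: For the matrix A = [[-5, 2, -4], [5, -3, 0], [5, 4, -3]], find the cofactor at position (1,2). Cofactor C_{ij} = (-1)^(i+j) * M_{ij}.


To find cofactor C_{12}, delete row 1 and column 2.
The resulting 2x2 submatrix is: [[5, 0], [5, -3]]
Minor M_{12} = 5*-3 - 0*5
  = -15 - 0 = -15
Sign = (-1)^(1+2) = (-1)^3 = -1
Cofactor C_{12} = -1 * -15 = 15

15


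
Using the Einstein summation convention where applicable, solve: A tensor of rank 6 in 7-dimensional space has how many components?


The number of components of a rank-r tensor in d dimensions is d^r.
Here d = 7 and r = 6.
7^6 = 117649

117649


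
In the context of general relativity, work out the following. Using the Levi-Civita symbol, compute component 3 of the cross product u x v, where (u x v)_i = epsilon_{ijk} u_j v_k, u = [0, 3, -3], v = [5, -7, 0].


(u x v)_3 = sum_{j,k} epsilon_{3jk} u_j v_k. Only permutations of (1,2,3) contribute; the two non-zero terms are:
eps_{312} u_1 v_2 = 1 * 0 * -7 = 0
eps_{321} u_2 v_1 = -1 * 3 * 5 = -15
(u x v)_3 = -15

-15


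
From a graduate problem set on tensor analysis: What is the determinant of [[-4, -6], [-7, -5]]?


For a 2x2 matrix [[a, b], [c, d]], det = a*d - b*c.
a = -4, b = -6, c = -7, d = -5
a*d = -4 * -5 = 20
b*c = -6 * -7 = 42
det = 20 - 42 = -22

-22


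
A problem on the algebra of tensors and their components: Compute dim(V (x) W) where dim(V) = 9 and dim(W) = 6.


The dimension of a tensor product is the product of dimensions.
dim(V) = 9, dim(W) = 6
dim(V (x) W) = 9 * 6 = 54

54


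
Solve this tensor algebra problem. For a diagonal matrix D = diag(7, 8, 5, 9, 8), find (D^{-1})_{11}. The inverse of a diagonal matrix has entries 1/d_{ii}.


For a diagonal matrix, the inverse has entries (D^{-1})_{ii} = 1/d_{ii}.
The diagonal entries are: d_{11} = 7, d_{22} = 8, d_{33} = 5, d_{44} = 9, d_{55} = 8
We need (D^{-1})_{11} = 1/d_{11} = 1/7 = 1/7

1/7


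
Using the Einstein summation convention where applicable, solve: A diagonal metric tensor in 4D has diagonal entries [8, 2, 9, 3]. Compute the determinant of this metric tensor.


For a diagonal metric, the determinant is the product of diagonal entries.
Diagonal entries: 8, 2, 9, 3
det(g) = 8 * 2 * 9 * 3 = 432

432
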